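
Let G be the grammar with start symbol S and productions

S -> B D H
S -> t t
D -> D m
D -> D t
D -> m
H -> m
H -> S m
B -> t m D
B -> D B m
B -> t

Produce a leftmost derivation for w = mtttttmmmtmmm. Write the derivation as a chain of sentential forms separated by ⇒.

S ⇒ BDH ⇒ DBmDH ⇒ DmBmDH ⇒ DmmBmDH ⇒ DmmmBmDH ⇒ DtmmmBmDH ⇒ DttmmmBmDH ⇒ DtttmmmBmDH ⇒ DttttmmmBmDH ⇒ DtttttmmmBmDH ⇒ mtttttmmmBmDH ⇒ mtttttmmmtmDH ⇒ mtttttmmmtmmH ⇒ mtttttmmmtmmm

S ⇒ BDH   [S -> B D H]
BDH ⇒ DBmDH   [B -> D B m]
DBmDH ⇒ DmBmDH   [D -> D m]
DmBmDH ⇒ DmmBmDH   [D -> D m]
DmmBmDH ⇒ DmmmBmDH   [D -> D m]
DmmmBmDH ⇒ DtmmmBmDH   [D -> D t]
DtmmmBmDH ⇒ DttmmmBmDH   [D -> D t]
DttmmmBmDH ⇒ DtttmmmBmDH   [D -> D t]
DtttmmmBmDH ⇒ DttttmmmBmDH   [D -> D t]
DttttmmmBmDH ⇒ DtttttmmmBmDH   [D -> D t]
DtttttmmmBmDH ⇒ mtttttmmmBmDH   [D -> m]
mtttttmmmBmDH ⇒ mtttttmmmtmDH   [B -> t]
mtttttmmmtmDH ⇒ mtttttmmmtmmH   [D -> m]
mtttttmmmtmmH ⇒ mtttttmmmtmmm   [H -> m]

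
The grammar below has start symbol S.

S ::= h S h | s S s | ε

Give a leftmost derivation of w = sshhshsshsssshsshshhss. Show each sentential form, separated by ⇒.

S ⇒ sSs ⇒ ssSss ⇒ sshShss ⇒ sshhShhss ⇒ sshhsSshhss ⇒ sshhshShshhss ⇒ sshhshsSshshhss ⇒ sshhshssSsshshhss ⇒ sshhshsshShsshshhss ⇒ sshhshsshsSshsshshhss ⇒ sshhshsshssSsshsshshhss ⇒ sshhshsshsssshsshshhss

S ⇒ sSs   [S ::= s S s]
sSs ⇒ ssSss   [S ::= s S s]
ssSss ⇒ sshShss   [S ::= h S h]
sshShss ⇒ sshhShhss   [S ::= h S h]
sshhShhss ⇒ sshhsSshhss   [S ::= s S s]
sshhsSshhss ⇒ sshhshShshhss   [S ::= h S h]
sshhshShshhss ⇒ sshhshsSshshhss   [S ::= s S s]
sshhshsSshshhss ⇒ sshhshssSsshshhss   [S ::= s S s]
sshhshssSsshshhss ⇒ sshhshsshShsshshhss   [S ::= h S h]
sshhshsshShsshshhss ⇒ sshhshsshsSshsshshhss   [S ::= s S s]
sshhshsshsSshsshshhss ⇒ sshhshsshssSsshsshshhss   [S ::= s S s]
sshhshsshssSsshsshshhss ⇒ sshhshsshsssshsshshhss   [S ::= ε]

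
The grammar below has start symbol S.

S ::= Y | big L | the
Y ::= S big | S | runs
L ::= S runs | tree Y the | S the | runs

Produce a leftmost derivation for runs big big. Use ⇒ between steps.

S ⇒ Y ⇒ S big ⇒ Y big ⇒ S big big ⇒ Y big big ⇒ runs big big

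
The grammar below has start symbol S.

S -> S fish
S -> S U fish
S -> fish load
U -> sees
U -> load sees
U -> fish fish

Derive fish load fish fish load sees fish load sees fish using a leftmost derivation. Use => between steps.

S => S U fish => S U fish U fish => S fish U fish U fish => S fish fish U fish U fish => fish load fish fish U fish U fish => fish load fish fish load sees fish U fish => fish load fish fish load sees fish load sees fish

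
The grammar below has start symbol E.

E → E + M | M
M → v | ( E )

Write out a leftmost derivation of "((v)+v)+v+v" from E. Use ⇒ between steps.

E ⇒ E+M ⇒ E+M+M ⇒ M+M+M ⇒ (E)+M+M ⇒ (E+M)+M+M ⇒ (M+M)+M+M ⇒ ((E)+M)+M+M ⇒ ((M)+M)+M+M ⇒ ((v)+M)+M+M ⇒ ((v)+v)+M+M ⇒ ((v)+v)+v+M ⇒ ((v)+v)+v+v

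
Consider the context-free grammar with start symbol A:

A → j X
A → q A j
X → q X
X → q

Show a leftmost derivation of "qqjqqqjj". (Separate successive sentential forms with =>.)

A=>qAj=>qqAjj=>qqjXjj=>qqjqXjj=>qqjqqXjj=>qqjqqqjj

A => qAj   [A → q A j]
qAj => qqAjj   [A → q A j]
qqAjj => qqjXjj   [A → j X]
qqjXjj => qqjqXjj   [X → q X]
qqjqXjj => qqjqqXjj   [X → q X]
qqjqqXjj => qqjqqqjj   [X → q]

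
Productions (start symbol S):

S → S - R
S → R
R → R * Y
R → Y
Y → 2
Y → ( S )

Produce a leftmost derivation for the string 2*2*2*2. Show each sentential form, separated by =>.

S => R   [S → R]
R => R*Y   [R → R * Y]
R*Y => R*Y*Y   [R → R * Y]
R*Y*Y => R*Y*Y*Y   [R → R * Y]
R*Y*Y*Y => Y*Y*Y*Y   [R → Y]
Y*Y*Y*Y => 2*Y*Y*Y   [Y → 2]
2*Y*Y*Y => 2*2*Y*Y   [Y → 2]
2*2*Y*Y => 2*2*2*Y   [Y → 2]
2*2*2*Y => 2*2*2*2   [Y → 2]

S=>R=>R*Y=>R*Y*Y=>R*Y*Y*Y=>Y*Y*Y*Y=>2*Y*Y*Y=>2*2*Y*Y=>2*2*2*Y=>2*2*2*2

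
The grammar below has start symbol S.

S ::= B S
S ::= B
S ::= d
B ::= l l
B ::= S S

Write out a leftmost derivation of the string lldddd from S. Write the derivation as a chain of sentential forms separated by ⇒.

S⇒B⇒SS⇒BSS⇒llSS⇒llBSS⇒llSSSS⇒lldSSS⇒llddSS⇒lldddS⇒lldddd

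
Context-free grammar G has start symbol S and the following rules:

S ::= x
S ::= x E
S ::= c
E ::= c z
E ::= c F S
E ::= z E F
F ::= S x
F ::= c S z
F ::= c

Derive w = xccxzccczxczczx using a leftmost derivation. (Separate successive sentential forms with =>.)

S => xE => xcFS => xccSzS => xccxEzS => xccxzEFzS => xccxzcFSFzS => xccxzccSzSFzS => xccxzccczSFzS => xccxzccczxEFzS => xccxzccczxczFzS => xccxzccczxczczS => xccxzccczxczczx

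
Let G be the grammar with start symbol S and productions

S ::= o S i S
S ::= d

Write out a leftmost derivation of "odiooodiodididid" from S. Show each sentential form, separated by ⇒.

S ⇒ oSiS   [S ::= o S i S]
oSiS ⇒ odiS   [S ::= d]
odiS ⇒ odioSiS   [S ::= o S i S]
odioSiS ⇒ odiooSiSiS   [S ::= o S i S]
odiooSiSiS ⇒ odioooSiSiSiS   [S ::= o S i S]
odioooSiSiSiS ⇒ odiooodiSiSiS   [S ::= d]
odiooodiSiSiS ⇒ odiooodioSiSiSiS   [S ::= o S i S]
odiooodioSiSiSiS ⇒ odiooodiodiSiSiS   [S ::= d]
odiooodiodiSiSiS ⇒ odiooodiodidiSiS   [S ::= d]
odiooodiodidiSiS ⇒ odiooodiodididiS   [S ::= d]
odiooodiodididiS ⇒ odiooodiodididid   [S ::= d]

S ⇒ oSiS ⇒ odiS ⇒ odioSiS ⇒ odiooSiSiS ⇒ odioooSiSiSiS ⇒ odiooodiSiSiS ⇒ odiooodioSiSiSiS ⇒ odiooodiodiSiSiS ⇒ odiooodiodidiSiS ⇒ odiooodiodididiS ⇒ odiooodiodididid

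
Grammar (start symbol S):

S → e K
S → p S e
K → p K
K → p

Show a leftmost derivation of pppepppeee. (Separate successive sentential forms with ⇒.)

S ⇒ pSe ⇒ ppSee ⇒ pppSeee ⇒ pppeKeee ⇒ pppepKeee ⇒ pppeppKeee ⇒ pppepppeee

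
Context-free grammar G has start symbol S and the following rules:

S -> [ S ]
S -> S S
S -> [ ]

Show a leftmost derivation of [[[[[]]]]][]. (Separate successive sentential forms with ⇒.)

S ⇒ SS ⇒ [S]S ⇒ [[S]]S ⇒ [[[S]]]S ⇒ [[[[S]]]]S ⇒ [[[[[]]]]]S ⇒ [[[[[]]]]][]

S ⇒ SS   [S -> S S]
SS ⇒ [S]S   [S -> [ S ]]
[S]S ⇒ [[S]]S   [S -> [ S ]]
[[S]]S ⇒ [[[S]]]S   [S -> [ S ]]
[[[S]]]S ⇒ [[[[S]]]]S   [S -> [ S ]]
[[[[S]]]]S ⇒ [[[[[]]]]]S   [S -> [ ]]
[[[[[]]]]]S ⇒ [[[[[]]]]][]   [S -> [ ]]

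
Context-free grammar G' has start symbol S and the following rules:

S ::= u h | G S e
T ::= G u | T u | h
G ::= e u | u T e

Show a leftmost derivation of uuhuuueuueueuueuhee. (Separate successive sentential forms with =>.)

S => GSe => uTeSe => uTueSe => uGuueSe => uuTeuueSe => uuTueuueSe => uuTuueuueSe => uuTuuueuueSe => uuhuuueuueSe => uuhuuueuueGSee => uuhuuueuueuTeSee => uuhuuueuueuGueSee => uuhuuueuueueuueSee => uuhuuueuueueuueuhee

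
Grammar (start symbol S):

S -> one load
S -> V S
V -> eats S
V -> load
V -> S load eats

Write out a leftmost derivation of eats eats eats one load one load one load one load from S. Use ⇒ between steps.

S ⇒ V S ⇒ eats S S ⇒ eats V S S ⇒ eats eats S S S ⇒ eats eats V S S S ⇒ eats eats eats S S S S ⇒ eats eats eats one load S S S ⇒ eats eats eats one load one load S S ⇒ eats eats eats one load one load one load S ⇒ eats eats eats one load one load one load one load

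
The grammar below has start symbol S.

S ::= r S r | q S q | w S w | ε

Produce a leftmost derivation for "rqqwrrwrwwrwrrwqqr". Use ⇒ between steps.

S ⇒ rSr   [S ::= r S r]
rSr ⇒ rqSqr   [S ::= q S q]
rqSqr ⇒ rqqSqqr   [S ::= q S q]
rqqSqqr ⇒ rqqwSwqqr   [S ::= w S w]
rqqwSwqqr ⇒ rqqwrSrwqqr   [S ::= r S r]
rqqwrSrwqqr ⇒ rqqwrrSrrwqqr   [S ::= r S r]
rqqwrrSrrwqqr ⇒ rqqwrrwSwrrwqqr   [S ::= w S w]
rqqwrrwSwrrwqqr ⇒ rqqwrrwrSrwrrwqqr   [S ::= r S r]
rqqwrrwrSrwrrwqqr ⇒ rqqwrrwrwSwrwrrwqqr   [S ::= w S w]
rqqwrrwrwSwrwrrwqqr ⇒ rqqwrrwrwwrwrrwqqr   [S ::= ε]

S⇒rSr⇒rqSqr⇒rqqSqqr⇒rqqwSwqqr⇒rqqwrSrwqqr⇒rqqwrrSrrwqqr⇒rqqwrrwSwrrwqqr⇒rqqwrrwrSrwrrwqqr⇒rqqwrrwrwSwrwrrwqqr⇒rqqwrrwrwwrwrrwqqr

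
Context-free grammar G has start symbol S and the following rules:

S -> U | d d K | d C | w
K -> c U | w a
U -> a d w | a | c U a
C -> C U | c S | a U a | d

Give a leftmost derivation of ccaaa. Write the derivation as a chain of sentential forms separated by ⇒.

S ⇒ U   [S -> U]
U ⇒ cUa   [U -> c U a]
cUa ⇒ ccUaa   [U -> c U a]
ccUaa ⇒ ccaaa   [U -> a]

S⇒U⇒cUa⇒ccUaa⇒ccaaa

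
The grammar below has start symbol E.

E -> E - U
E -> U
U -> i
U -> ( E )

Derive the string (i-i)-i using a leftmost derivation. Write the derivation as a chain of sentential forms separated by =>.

E => E-U => U-U => (E)-U => (E-U)-U => (U-U)-U => (i-U)-U => (i-i)-U => (i-i)-i

E => E-U   [E -> E - U]
E-U => U-U   [E -> U]
U-U => (E)-U   [U -> ( E )]
(E)-U => (E-U)-U   [E -> E - U]
(E-U)-U => (U-U)-U   [E -> U]
(U-U)-U => (i-U)-U   [U -> i]
(i-U)-U => (i-i)-U   [U -> i]
(i-i)-U => (i-i)-i   [U -> i]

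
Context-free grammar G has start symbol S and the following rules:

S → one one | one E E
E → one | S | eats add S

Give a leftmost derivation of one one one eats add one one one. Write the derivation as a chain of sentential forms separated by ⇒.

S ⇒ one E E ⇒ one S E ⇒ one one E E E ⇒ one one one E E ⇒ one one one eats add S E ⇒ one one one eats add one one E ⇒ one one one eats add one one one

S ⇒ one E E   [S → one E E]
one E E ⇒ one S E   [E → S]
one S E ⇒ one one E E E   [S → one E E]
one one E E E ⇒ one one one E E   [E → one]
one one one E E ⇒ one one one eats add S E   [E → eats add S]
one one one eats add S E ⇒ one one one eats add one one E   [S → one one]
one one one eats add one one E ⇒ one one one eats add one one one   [E → one]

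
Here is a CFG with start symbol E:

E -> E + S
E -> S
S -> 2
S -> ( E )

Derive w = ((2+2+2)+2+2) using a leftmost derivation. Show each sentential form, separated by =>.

E=>S=>(E)=>(E+S)=>(E+S+S)=>(S+S+S)=>((E)+S+S)=>((E+S)+S+S)=>((E+S+S)+S+S)=>((S+S+S)+S+S)=>((2+S+S)+S+S)=>((2+2+S)+S+S)=>((2+2+2)+S+S)=>((2+2+2)+2+S)=>((2+2+2)+2+2)

E => S   [E -> S]
S => (E)   [S -> ( E )]
(E) => (E+S)   [E -> E + S]
(E+S) => (E+S+S)   [E -> E + S]
(E+S+S) => (S+S+S)   [E -> S]
(S+S+S) => ((E)+S+S)   [S -> ( E )]
((E)+S+S) => ((E+S)+S+S)   [E -> E + S]
((E+S)+S+S) => ((E+S+S)+S+S)   [E -> E + S]
((E+S+S)+S+S) => ((S+S+S)+S+S)   [E -> S]
((S+S+S)+S+S) => ((2+S+S)+S+S)   [S -> 2]
((2+S+S)+S+S) => ((2+2+S)+S+S)   [S -> 2]
((2+2+S)+S+S) => ((2+2+2)+S+S)   [S -> 2]
((2+2+2)+S+S) => ((2+2+2)+2+S)   [S -> 2]
((2+2+2)+2+S) => ((2+2+2)+2+2)   [S -> 2]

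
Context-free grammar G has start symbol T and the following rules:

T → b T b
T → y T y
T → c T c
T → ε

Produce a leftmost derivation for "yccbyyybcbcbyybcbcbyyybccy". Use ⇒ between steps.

T ⇒ yTy   [T → y T y]
yTy ⇒ ycTcy   [T → c T c]
ycTcy ⇒ yccTccy   [T → c T c]
yccTccy ⇒ yccbTbccy   [T → b T b]
yccbTbccy ⇒ yccbyTybccy   [T → y T y]
yccbyTybccy ⇒ yccbyyTyybccy   [T → y T y]
yccbyyTyybccy ⇒ yccbyyyTyyybccy   [T → y T y]
yccbyyyTyyybccy ⇒ yccbyyybTbyyybccy   [T → b T b]
yccbyyybTbyyybccy ⇒ yccbyyybcTcbyyybccy   [T → c T c]
yccbyyybcTcbyyybccy ⇒ yccbyyybcbTbcbyyybccy   [T → b T b]
yccbyyybcbTbcbyyybccy ⇒ yccbyyybcbcTcbcbyyybccy   [T → c T c]
yccbyyybcbcTcbcbyyybccy ⇒ yccbyyybcbcbTbcbcbyyybccy   [T → b T b]
yccbyyybcbcbTbcbcbyyybccy ⇒ yccbyyybcbcbyTybcbcbyyybccy   [T → y T y]
yccbyyybcbcbyTybcbcbyyybccy ⇒ yccbyyybcbcbyybcbcbyyybccy   [T → ε]

T ⇒ yTy ⇒ ycTcy ⇒ yccTccy ⇒ yccbTbccy ⇒ yccbyTybccy ⇒ yccbyyTyybccy ⇒ yccbyyyTyyybccy ⇒ yccbyyybTbyyybccy ⇒ yccbyyybcTcbyyybccy ⇒ yccbyyybcbTbcbyyybccy ⇒ yccbyyybcbcTcbcbyyybccy ⇒ yccbyyybcbcbTbcbcbyyybccy ⇒ yccbyyybcbcbyTybcbcbyyybccy ⇒ yccbyyybcbcbyybcbcbyyybccy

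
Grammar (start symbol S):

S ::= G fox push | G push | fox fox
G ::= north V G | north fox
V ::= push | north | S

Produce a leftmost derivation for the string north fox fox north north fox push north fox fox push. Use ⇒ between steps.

S ⇒ G fox push ⇒ north V G fox push ⇒ north S G fox push ⇒ north fox fox G fox push ⇒ north fox fox north V G fox push ⇒ north fox fox north S G fox push ⇒ north fox fox north G push G fox push ⇒ north fox fox north north fox push G fox push ⇒ north fox fox north north fox push north fox fox push

S ⇒ G fox push   [S ::= G fox push]
G fox push ⇒ north V G fox push   [G ::= north V G]
north V G fox push ⇒ north S G fox push   [V ::= S]
north S G fox push ⇒ north fox fox G fox push   [S ::= fox fox]
north fox fox G fox push ⇒ north fox fox north V G fox push   [G ::= north V G]
north fox fox north V G fox push ⇒ north fox fox north S G fox push   [V ::= S]
north fox fox north S G fox push ⇒ north fox fox north G push G fox push   [S ::= G push]
north fox fox north G push G fox push ⇒ north fox fox north north fox push G fox push   [G ::= north fox]
north fox fox north north fox push G fox push ⇒ north fox fox north north fox push north fox fox push   [G ::= north fox]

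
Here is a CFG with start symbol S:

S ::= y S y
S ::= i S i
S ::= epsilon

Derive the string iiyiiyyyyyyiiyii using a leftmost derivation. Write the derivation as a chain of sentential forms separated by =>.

S => iSi => iiSii => iiySyii => iiyiSiyii => iiyiiSiiyii => iiyiiySyiiyii => iiyiiyySyyiiyii => iiyiiyyySyyyiiyii => iiyiiyyyyyyiiyii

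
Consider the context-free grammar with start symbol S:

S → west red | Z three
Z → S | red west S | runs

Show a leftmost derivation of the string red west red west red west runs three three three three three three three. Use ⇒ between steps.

S ⇒ Z three ⇒ red west S three ⇒ red west Z three three ⇒ red west red west S three three ⇒ red west red west Z three three three ⇒ red west red west S three three three ⇒ red west red west Z three three three three ⇒ red west red west red west S three three three three ⇒ red west red west red west Z three three three three three ⇒ red west red west red west S three three three three three ⇒ red west red west red west Z three three three three three three ⇒ red west red west red west S three three three three three three ⇒ red west red west red west Z three three three three three three three ⇒ red west red west red west runs three three three three three three three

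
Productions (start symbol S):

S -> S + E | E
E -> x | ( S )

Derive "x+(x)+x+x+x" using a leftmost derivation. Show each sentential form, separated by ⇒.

S ⇒ S+E   [S -> S + E]
S+E ⇒ S+E+E   [S -> S + E]
S+E+E ⇒ S+E+E+E   [S -> S + E]
S+E+E+E ⇒ S+E+E+E+E   [S -> S + E]
S+E+E+E+E ⇒ E+E+E+E+E   [S -> E]
E+E+E+E+E ⇒ x+E+E+E+E   [E -> x]
x+E+E+E+E ⇒ x+(S)+E+E+E   [E -> ( S )]
x+(S)+E+E+E ⇒ x+(E)+E+E+E   [S -> E]
x+(E)+E+E+E ⇒ x+(x)+E+E+E   [E -> x]
x+(x)+E+E+E ⇒ x+(x)+x+E+E   [E -> x]
x+(x)+x+E+E ⇒ x+(x)+x+x+E   [E -> x]
x+(x)+x+x+E ⇒ x+(x)+x+x+x   [E -> x]

S ⇒ S+E ⇒ S+E+E ⇒ S+E+E+E ⇒ S+E+E+E+E ⇒ E+E+E+E+E ⇒ x+E+E+E+E ⇒ x+(S)+E+E+E ⇒ x+(E)+E+E+E ⇒ x+(x)+E+E+E ⇒ x+(x)+x+E+E ⇒ x+(x)+x+x+E ⇒ x+(x)+x+x+x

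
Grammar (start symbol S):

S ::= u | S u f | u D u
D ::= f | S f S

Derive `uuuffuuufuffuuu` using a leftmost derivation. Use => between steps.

S => uDu   [S ::= u D u]
uDu => uSfSu   [D ::= S f S]
uSfSu => uSuffSu   [S ::= S u f]
uSuffSu => uuuffSu   [S ::= u]
uuuffSu => uuuffuDuu   [S ::= u D u]
uuuffuDuu => uuuffuSfSuu   [D ::= S f S]
uuuffuSfSuu => uuuffuSuffSuu   [S ::= S u f]
uuuffuSuffSuu => uuuffuSufuffSuu   [S ::= S u f]
uuuffuSufuffSuu => uuuffuuufuffSuu   [S ::= u]
uuuffuuufuffSuu => uuuffuuufuffuuu   [S ::= u]

S => uDu => uSfSu => uSuffSu => uuuffSu => uuuffuDuu => uuuffuSfSuu => uuuffuSuffSuu => uuuffuSufuffSuu => uuuffuuufuffSuu => uuuffuuufuffuuu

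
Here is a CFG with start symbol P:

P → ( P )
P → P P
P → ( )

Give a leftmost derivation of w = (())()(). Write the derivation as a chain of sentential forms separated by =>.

P => PP   [P → P P]
PP => PPP   [P → P P]
PPP => (P)PP   [P → ( P )]
(P)PP => (())PP   [P → ( )]
(())PP => (())()P   [P → ( )]
(())()P => (())()()   [P → ( )]

P => PP => PPP => (P)PP => (())PP => (())()P => (())()()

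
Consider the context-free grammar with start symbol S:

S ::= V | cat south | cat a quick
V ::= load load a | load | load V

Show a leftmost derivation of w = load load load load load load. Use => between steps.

S => V => load V => load load V => load load load V => load load load load V => load load load load load V => load load load load load load

S => V   [S ::= V]
V => load V   [V ::= load V]
load V => load load V   [V ::= load V]
load load V => load load load V   [V ::= load V]
load load load V => load load load load V   [V ::= load V]
load load load load V => load load load load load V   [V ::= load V]
load load load load load V => load load load load load load   [V ::= load]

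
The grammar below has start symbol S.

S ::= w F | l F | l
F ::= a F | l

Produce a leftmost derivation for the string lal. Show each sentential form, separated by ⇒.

S ⇒ lF   [S ::= l F]
lF ⇒ laF   [F ::= a F]
laF ⇒ lal   [F ::= l]

S⇒lF⇒laF⇒lal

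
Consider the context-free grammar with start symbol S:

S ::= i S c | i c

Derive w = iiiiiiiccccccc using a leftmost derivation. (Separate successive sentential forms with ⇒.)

S ⇒ iSc   [S ::= i S c]
iSc ⇒ iiScc   [S ::= i S c]
iiScc ⇒ iiiSccc   [S ::= i S c]
iiiSccc ⇒ iiiiScccc   [S ::= i S c]
iiiiScccc ⇒ iiiiiSccccc   [S ::= i S c]
iiiiiSccccc ⇒ iiiiiiScccccc   [S ::= i S c]
iiiiiiScccccc ⇒ iiiiiiiccccccc   [S ::= i c]

S⇒iSc⇒iiScc⇒iiiSccc⇒iiiiScccc⇒iiiiiSccccc⇒iiiiiiScccccc⇒iiiiiiiccccccc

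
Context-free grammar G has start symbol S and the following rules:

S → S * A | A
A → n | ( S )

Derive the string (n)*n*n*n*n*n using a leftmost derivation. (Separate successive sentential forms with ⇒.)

S ⇒ S*A ⇒ S*A*A ⇒ S*A*A*A ⇒ S*A*A*A*A ⇒ S*A*A*A*A*A ⇒ A*A*A*A*A*A ⇒ (S)*A*A*A*A*A ⇒ (A)*A*A*A*A*A ⇒ (n)*A*A*A*A*A ⇒ (n)*n*A*A*A*A ⇒ (n)*n*n*A*A*A ⇒ (n)*n*n*n*A*A ⇒ (n)*n*n*n*n*A ⇒ (n)*n*n*n*n*n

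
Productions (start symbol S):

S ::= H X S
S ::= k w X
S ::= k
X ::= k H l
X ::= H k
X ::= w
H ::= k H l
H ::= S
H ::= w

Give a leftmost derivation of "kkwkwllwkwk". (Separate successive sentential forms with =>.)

S => HXS   [S ::= H X S]
HXS => SXS   [H ::= S]
SXS => HXSXS   [S ::= H X S]
HXSXS => kHlXSXS   [H ::= k H l]
kHlXSXS => kSlXSXS   [H ::= S]
kSlXSXS => kkwXlXSXS   [S ::= k w X]
kkwXlXSXS => kkwkHllXSXS   [X ::= k H l]
kkwkHllXSXS => kkwkwllXSXS   [H ::= w]
kkwkwllXSXS => kkwkwllwSXS   [X ::= w]
kkwkwllwSXS => kkwkwllwkXS   [S ::= k]
kkwkwllwkXS => kkwkwllwkwS   [X ::= w]
kkwkwllwkwS => kkwkwllwkwk   [S ::= k]

S => HXS => SXS => HXSXS => kHlXSXS => kSlXSXS => kkwXlXSXS => kkwkHllXSXS => kkwkwllXSXS => kkwkwllwSXS => kkwkwllwkXS => kkwkwllwkwS => kkwkwllwkwk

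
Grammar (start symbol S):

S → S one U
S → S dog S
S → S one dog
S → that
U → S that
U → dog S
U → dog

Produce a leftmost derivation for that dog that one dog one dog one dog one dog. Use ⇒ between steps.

S ⇒ S one U ⇒ S one U one U ⇒ S one dog one U one U ⇒ S dog S one dog one U one U ⇒ that dog S one dog one U one U ⇒ that dog S one U one dog one U one U ⇒ that dog that one U one dog one U one U ⇒ that dog that one dog one dog one U one U ⇒ that dog that one dog one dog one dog one U ⇒ that dog that one dog one dog one dog one dog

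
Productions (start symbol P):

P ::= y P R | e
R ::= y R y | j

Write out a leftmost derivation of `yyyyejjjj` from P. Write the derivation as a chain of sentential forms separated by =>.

P => yPR => yyPRR => yyyPRRR => yyyyPRRRR => yyyyeRRRR => yyyyejRRR => yyyyejjRR => yyyyejjjR => yyyyejjjj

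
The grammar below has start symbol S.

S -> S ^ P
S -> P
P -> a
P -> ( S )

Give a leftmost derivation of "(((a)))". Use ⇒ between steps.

S ⇒ P ⇒ (S) ⇒ (P) ⇒ ((S)) ⇒ ((P)) ⇒ (((S))) ⇒ (((P))) ⇒ (((a)))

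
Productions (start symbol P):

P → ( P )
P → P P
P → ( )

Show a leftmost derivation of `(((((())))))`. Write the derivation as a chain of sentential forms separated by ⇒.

P ⇒ (P) ⇒ ((P)) ⇒ (((P))) ⇒ ((((P)))) ⇒ (((((P))))) ⇒ (((((())))))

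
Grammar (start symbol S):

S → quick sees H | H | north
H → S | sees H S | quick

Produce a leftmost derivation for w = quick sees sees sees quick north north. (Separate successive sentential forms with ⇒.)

S ⇒ quick sees H ⇒ quick sees sees H S ⇒ quick sees sees sees H S S ⇒ quick sees sees sees quick S S ⇒ quick sees sees sees quick north S ⇒ quick sees sees sees quick north north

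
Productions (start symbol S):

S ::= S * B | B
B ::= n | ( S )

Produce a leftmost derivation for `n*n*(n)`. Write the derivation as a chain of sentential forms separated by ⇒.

S ⇒ S*B   [S ::= S * B]
S*B ⇒ S*B*B   [S ::= S * B]
S*B*B ⇒ B*B*B   [S ::= B]
B*B*B ⇒ n*B*B   [B ::= n]
n*B*B ⇒ n*n*B   [B ::= n]
n*n*B ⇒ n*n*(S)   [B ::= ( S )]
n*n*(S) ⇒ n*n*(B)   [S ::= B]
n*n*(B) ⇒ n*n*(n)   [B ::= n]

S⇒S*B⇒S*B*B⇒B*B*B⇒n*B*B⇒n*n*B⇒n*n*(S)⇒n*n*(B)⇒n*n*(n)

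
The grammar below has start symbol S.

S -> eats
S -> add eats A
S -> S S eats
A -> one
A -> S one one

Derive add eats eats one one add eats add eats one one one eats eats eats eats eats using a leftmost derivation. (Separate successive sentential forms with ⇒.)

S ⇒ S S eats   [S -> S S eats]
S S eats ⇒ add eats A S eats   [S -> add eats A]
add eats A S eats ⇒ add eats S one one S eats   [A -> S one one]
add eats S one one S eats ⇒ add eats eats one one S eats   [S -> eats]
add eats eats one one S eats ⇒ add eats eats one one S S eats eats   [S -> S S eats]
add eats eats one one S S eats eats ⇒ add eats eats one one add eats A S eats eats   [S -> add eats A]
add eats eats one one add eats A S eats eats ⇒ add eats eats one one add eats S one one S eats eats   [A -> S one one]
add eats eats one one add eats S one one S eats eats ⇒ add eats eats one one add eats add eats A one one S eats eats   [S -> add eats A]
add eats eats one one add eats add eats A one one S eats eats ⇒ add eats eats one one add eats add eats one one one S eats eats   [A -> one]
add eats eats one one add eats add eats one one one S eats eats ⇒ add eats eats one one add eats add eats one one one S S eats eats eats   [S -> S S eats]
add eats eats one one add eats add eats one one one S S eats eats eats ⇒ add eats eats one one add eats add eats one one one eats S eats eats eats   [S -> eats]
add eats eats one one add eats add eats one one one eats S eats eats eats ⇒ add eats eats one one add eats add eats one one one eats eats eats eats eats   [S -> eats]

S ⇒ S S eats ⇒ add eats A S eats ⇒ add eats S one one S eats ⇒ add eats eats one one S eats ⇒ add eats eats one one S S eats eats ⇒ add eats eats one one add eats A S eats eats ⇒ add eats eats one one add eats S one one S eats eats ⇒ add eats eats one one add eats add eats A one one S eats eats ⇒ add eats eats one one add eats add eats one one one S eats eats ⇒ add eats eats one one add eats add eats one one one S S eats eats eats ⇒ add eats eats one one add eats add eats one one one eats S eats eats eats ⇒ add eats eats one one add eats add eats one one one eats eats eats eats eats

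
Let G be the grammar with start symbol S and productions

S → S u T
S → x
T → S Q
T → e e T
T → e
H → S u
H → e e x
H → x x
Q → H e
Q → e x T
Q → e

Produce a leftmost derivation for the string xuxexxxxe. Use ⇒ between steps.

S ⇒ SuT ⇒ xuT ⇒ xuSQ ⇒ xuxQ ⇒ xuxexT ⇒ xuxexSQ ⇒ xuxexxQ ⇒ xuxexxHe ⇒ xuxexxxxe

S ⇒ SuT   [S → S u T]
SuT ⇒ xuT   [S → x]
xuT ⇒ xuSQ   [T → S Q]
xuSQ ⇒ xuxQ   [S → x]
xuxQ ⇒ xuxexT   [Q → e x T]
xuxexT ⇒ xuxexSQ   [T → S Q]
xuxexSQ ⇒ xuxexxQ   [S → x]
xuxexxQ ⇒ xuxexxHe   [Q → H e]
xuxexxHe ⇒ xuxexxxxe   [H → x x]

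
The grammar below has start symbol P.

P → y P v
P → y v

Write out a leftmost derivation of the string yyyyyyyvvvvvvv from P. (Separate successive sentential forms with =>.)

P => yPv   [P → y P v]
yPv => yyPvv   [P → y P v]
yyPvv => yyyPvvv   [P → y P v]
yyyPvvv => yyyyPvvvv   [P → y P v]
yyyyPvvvv => yyyyyPvvvvv   [P → y P v]
yyyyyPvvvvv => yyyyyyPvvvvvv   [P → y P v]
yyyyyyPvvvvvv => yyyyyyyvvvvvvv   [P → y v]

P=>yPv=>yyPvv=>yyyPvvv=>yyyyPvvvv=>yyyyyPvvvvv=>yyyyyyPvvvvvv=>yyyyyyyvvvvvvv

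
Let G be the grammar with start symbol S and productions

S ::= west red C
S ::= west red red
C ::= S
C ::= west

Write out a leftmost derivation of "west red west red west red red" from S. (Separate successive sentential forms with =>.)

S => west red C => west red S => west red west red C => west red west red S => west red west red west red red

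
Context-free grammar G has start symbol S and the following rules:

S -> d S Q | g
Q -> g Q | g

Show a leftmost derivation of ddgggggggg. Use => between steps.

S => dSQ => ddSQQ => ddgQQ => ddggQQ => ddgggQQ => ddggggQQ => ddgggggQQ => ddggggggQ => ddgggggggQ => ddgggggggg

S => dSQ   [S -> d S Q]
dSQ => ddSQQ   [S -> d S Q]
ddSQQ => ddgQQ   [S -> g]
ddgQQ => ddggQQ   [Q -> g Q]
ddggQQ => ddgggQQ   [Q -> g Q]
ddgggQQ => ddggggQQ   [Q -> g Q]
ddggggQQ => ddgggggQQ   [Q -> g Q]
ddgggggQQ => ddggggggQ   [Q -> g]
ddggggggQ => ddgggggggQ   [Q -> g Q]
ddgggggggQ => ddgggggggg   [Q -> g]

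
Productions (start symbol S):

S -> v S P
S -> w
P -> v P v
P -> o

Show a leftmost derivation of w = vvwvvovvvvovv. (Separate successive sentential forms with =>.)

S => vSP => vvSPP => vvwPP => vvwvPvP => vvwvvPvvP => vvwvvovvP => vvwvvovvvPv => vvwvvovvvvPvv => vvwvvovvvvovv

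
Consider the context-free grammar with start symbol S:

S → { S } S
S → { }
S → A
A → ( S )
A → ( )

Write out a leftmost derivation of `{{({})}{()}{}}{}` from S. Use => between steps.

S=>{S}S=>{{S}S}S=>{{A}S}S=>{{(S)}S}S=>{{({})}S}S=>{{({})}{S}S}S=>{{({})}{A}S}S=>{{({})}{()}S}S=>{{({})}{()}{}}S=>{{({})}{()}{}}{}

S => {S}S   [S → { S } S]
{S}S => {{S}S}S   [S → { S } S]
{{S}S}S => {{A}S}S   [S → A]
{{A}S}S => {{(S)}S}S   [A → ( S )]
{{(S)}S}S => {{({})}S}S   [S → { }]
{{({})}S}S => {{({})}{S}S}S   [S → { S } S]
{{({})}{S}S}S => {{({})}{A}S}S   [S → A]
{{({})}{A}S}S => {{({})}{()}S}S   [A → ( )]
{{({})}{()}S}S => {{({})}{()}{}}S   [S → { }]
{{({})}{()}{}}S => {{({})}{()}{}}{}   [S → { }]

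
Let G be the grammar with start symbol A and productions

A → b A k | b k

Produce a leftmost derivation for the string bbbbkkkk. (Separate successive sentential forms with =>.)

A => bAk => bbAkk => bbbAkkk => bbbbkkkk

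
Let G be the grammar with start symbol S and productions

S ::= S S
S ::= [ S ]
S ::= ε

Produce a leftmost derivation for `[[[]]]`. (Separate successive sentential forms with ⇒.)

S ⇒ SS   [S ::= S S]
SS ⇒ SSS   [S ::= S S]
SSS ⇒ SSSS   [S ::= S S]
SSSS ⇒ SSSSS   [S ::= S S]
SSSSS ⇒ [S]SSSS   [S ::= [ S ]]
[S]SSSS ⇒ [[S]]SSSS   [S ::= [ S ]]
[[S]]SSSS ⇒ [[[S]]]SSSS   [S ::= [ S ]]
[[[S]]]SSSS ⇒ [[[]]]SSSS   [S ::= ε]
[[[]]]SSSS ⇒ [[[]]]SSS   [S ::= ε]
[[[]]]SSS ⇒ [[[]]]SS   [S ::= ε]
[[[]]]SS ⇒ [[[]]]S   [S ::= ε]
[[[]]]S ⇒ [[[]]]   [S ::= ε]

S ⇒ SS ⇒ SSS ⇒ SSSS ⇒ SSSSS ⇒ [S]SSSS ⇒ [[S]]SSSS ⇒ [[[S]]]SSSS ⇒ [[[]]]SSSS ⇒ [[[]]]SSS ⇒ [[[]]]SS ⇒ [[[]]]S ⇒ [[[]]]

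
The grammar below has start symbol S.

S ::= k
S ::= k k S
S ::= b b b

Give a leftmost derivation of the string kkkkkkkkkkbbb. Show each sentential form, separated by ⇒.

S ⇒ kkS   [S ::= k k S]
kkS ⇒ kkkkS   [S ::= k k S]
kkkkS ⇒ kkkkkkS   [S ::= k k S]
kkkkkkS ⇒ kkkkkkkkS   [S ::= k k S]
kkkkkkkkS ⇒ kkkkkkkkkkS   [S ::= k k S]
kkkkkkkkkkS ⇒ kkkkkkkkkkbbb   [S ::= b b b]

S⇒kkS⇒kkkkS⇒kkkkkkS⇒kkkkkkkkS⇒kkkkkkkkkkS⇒kkkkkkkkkkbbb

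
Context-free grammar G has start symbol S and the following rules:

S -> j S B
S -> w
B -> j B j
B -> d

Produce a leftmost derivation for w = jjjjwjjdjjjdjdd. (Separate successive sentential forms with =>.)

S => jSB => jjSBB => jjjSBBB => jjjjSBBBB => jjjjwBBBB => jjjjwjBjBBB => jjjjwjjBjjBBB => jjjjwjjdjjBBB => jjjjwjjdjjjBjBB => jjjjwjjdjjjdjBB => jjjjwjjdjjjdjdB => jjjjwjjdjjjdjdd

S => jSB   [S -> j S B]
jSB => jjSBB   [S -> j S B]
jjSBB => jjjSBBB   [S -> j S B]
jjjSBBB => jjjjSBBBB   [S -> j S B]
jjjjSBBBB => jjjjwBBBB   [S -> w]
jjjjwBBBB => jjjjwjBjBBB   [B -> j B j]
jjjjwjBjBBB => jjjjwjjBjjBBB   [B -> j B j]
jjjjwjjBjjBBB => jjjjwjjdjjBBB   [B -> d]
jjjjwjjdjjBBB => jjjjwjjdjjjBjBB   [B -> j B j]
jjjjwjjdjjjBjBB => jjjjwjjdjjjdjBB   [B -> d]
jjjjwjjdjjjdjBB => jjjjwjjdjjjdjdB   [B -> d]
jjjjwjjdjjjdjdB => jjjjwjjdjjjdjdd   [B -> d]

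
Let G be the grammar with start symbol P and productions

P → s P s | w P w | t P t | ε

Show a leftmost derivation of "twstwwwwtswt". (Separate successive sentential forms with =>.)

P=>tPt=>twPwt=>twsPswt=>twstPtswt=>twstwPwtswt=>twstwwPwwtswt=>twstwwwwtswt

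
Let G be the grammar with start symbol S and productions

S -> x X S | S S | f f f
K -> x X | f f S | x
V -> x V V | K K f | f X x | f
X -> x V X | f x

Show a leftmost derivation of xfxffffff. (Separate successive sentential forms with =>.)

S => SS => xXSS => xfxSS => xfxfffS => xfxffffff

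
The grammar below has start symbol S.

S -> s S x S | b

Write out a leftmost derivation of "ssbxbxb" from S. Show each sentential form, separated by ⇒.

S ⇒ sSxS ⇒ ssSxSxS ⇒ ssbxSxS ⇒ ssbxbxS ⇒ ssbxbxb

S ⇒ sSxS   [S -> s S x S]
sSxS ⇒ ssSxSxS   [S -> s S x S]
ssSxSxS ⇒ ssbxSxS   [S -> b]
ssbxSxS ⇒ ssbxbxS   [S -> b]
ssbxbxS ⇒ ssbxbxb   [S -> b]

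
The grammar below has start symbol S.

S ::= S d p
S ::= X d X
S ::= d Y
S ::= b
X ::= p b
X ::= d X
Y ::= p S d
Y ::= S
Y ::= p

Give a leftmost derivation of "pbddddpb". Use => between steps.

S => XdX => pbdX => pbddX => pbdddX => pbddddX => pbddddpb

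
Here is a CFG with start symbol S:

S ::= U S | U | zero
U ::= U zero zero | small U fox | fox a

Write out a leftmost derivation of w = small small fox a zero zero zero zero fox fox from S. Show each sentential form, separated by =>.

S => U   [S ::= U]
U => small U fox   [U ::= small U fox]
small U fox => small small U fox fox   [U ::= small U fox]
small small U fox fox => small small U zero zero fox fox   [U ::= U zero zero]
small small U zero zero fox fox => small small U zero zero zero zero fox fox   [U ::= U zero zero]
small small U zero zero zero zero fox fox => small small fox a zero zero zero zero fox fox   [U ::= fox a]

S => U => small U fox => small small U fox fox => small small U zero zero fox fox => small small U zero zero zero zero fox fox => small small fox a zero zero zero zero fox fox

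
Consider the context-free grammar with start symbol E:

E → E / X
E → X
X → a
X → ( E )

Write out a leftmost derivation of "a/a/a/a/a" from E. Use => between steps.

E => E/X => E/X/X => E/X/X/X => E/X/X/X/X => X/X/X/X/X => a/X/X/X/X => a/a/X/X/X => a/a/a/X/X => a/a/a/a/X => a/a/a/a/a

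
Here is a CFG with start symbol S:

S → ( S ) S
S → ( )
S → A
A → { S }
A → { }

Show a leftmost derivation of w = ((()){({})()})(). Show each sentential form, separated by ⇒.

S ⇒ (S)S   [S → ( S ) S]
(S)S ⇒ ((S)S)S   [S → ( S ) S]
((S)S)S ⇒ ((())S)S   [S → ( )]
((())S)S ⇒ ((())A)S   [S → A]
((())A)S ⇒ ((()){S})S   [A → { S }]
((()){S})S ⇒ ((()){(S)S})S   [S → ( S ) S]
((()){(S)S})S ⇒ ((()){(A)S})S   [S → A]
((()){(A)S})S ⇒ ((()){({})S})S   [A → { }]
((()){({})S})S ⇒ ((()){({})()})S   [S → ( )]
((()){({})()})S ⇒ ((()){({})()})()   [S → ( )]

S ⇒ (S)S ⇒ ((S)S)S ⇒ ((())S)S ⇒ ((())A)S ⇒ ((()){S})S ⇒ ((()){(S)S})S ⇒ ((()){(A)S})S ⇒ ((()){({})S})S ⇒ ((()){({})()})S ⇒ ((()){({})()})()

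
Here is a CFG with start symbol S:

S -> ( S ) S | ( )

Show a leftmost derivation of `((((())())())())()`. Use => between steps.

S => (S)S   [S -> ( S ) S]
(S)S => ((S)S)S   [S -> ( S ) S]
((S)S)S => (((S)S)S)S   [S -> ( S ) S]
(((S)S)S)S => ((((S)S)S)S)S   [S -> ( S ) S]
((((S)S)S)S)S => ((((())S)S)S)S   [S -> ( )]
((((())S)S)S)S => ((((())())S)S)S   [S -> ( )]
((((())())S)S)S => ((((())())())S)S   [S -> ( )]
((((())())())S)S => ((((())())())())S   [S -> ( )]
((((())())())())S => ((((())())())())()   [S -> ( )]

S => (S)S => ((S)S)S => (((S)S)S)S => ((((S)S)S)S)S => ((((())S)S)S)S => ((((())())S)S)S => ((((())())())S)S => ((((())())())())S => ((((())())())())()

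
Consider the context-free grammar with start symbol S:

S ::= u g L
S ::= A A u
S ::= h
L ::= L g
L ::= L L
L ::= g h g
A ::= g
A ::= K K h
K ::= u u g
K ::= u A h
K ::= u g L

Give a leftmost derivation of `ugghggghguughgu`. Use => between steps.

S => AAu => KKhAu => ugLKhAu => ugLLKhAu => ugLgLKhAu => ugghggLKhAu => ugghggghgKhAu => ugghggghguughAu => ugghggghguughgu

S => AAu   [S ::= A A u]
AAu => KKhAu   [A ::= K K h]
KKhAu => ugLKhAu   [K ::= u g L]
ugLKhAu => ugLLKhAu   [L ::= L L]
ugLLKhAu => ugLgLKhAu   [L ::= L g]
ugLgLKhAu => ugghggLKhAu   [L ::= g h g]
ugghggLKhAu => ugghggghgKhAu   [L ::= g h g]
ugghggghgKhAu => ugghggghguughAu   [K ::= u u g]
ugghggghguughAu => ugghggghguughgu   [A ::= g]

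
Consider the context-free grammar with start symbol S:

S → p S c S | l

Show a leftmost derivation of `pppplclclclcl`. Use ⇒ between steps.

S ⇒ pScS ⇒ ppScScS ⇒ pppScScScS ⇒ ppppScScScScS ⇒ pppplcScScScS ⇒ pppplclcScScS ⇒ pppplclclcScS ⇒ pppplclclclcS ⇒ pppplclclclcl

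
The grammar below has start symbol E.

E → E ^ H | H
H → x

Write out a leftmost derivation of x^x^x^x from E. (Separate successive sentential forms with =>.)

E=>E^H=>E^H^H=>E^H^H^H=>H^H^H^H=>x^H^H^H=>x^x^H^H=>x^x^x^H=>x^x^x^x

E => E^H   [E → E ^ H]
E^H => E^H^H   [E → E ^ H]
E^H^H => E^H^H^H   [E → E ^ H]
E^H^H^H => H^H^H^H   [E → H]
H^H^H^H => x^H^H^H   [H → x]
x^H^H^H => x^x^H^H   [H → x]
x^x^H^H => x^x^x^H   [H → x]
x^x^x^H => x^x^x^x   [H → x]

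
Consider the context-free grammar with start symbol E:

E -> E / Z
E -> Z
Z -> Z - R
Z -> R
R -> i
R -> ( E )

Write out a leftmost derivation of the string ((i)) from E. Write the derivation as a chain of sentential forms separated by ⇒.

E ⇒ Z ⇒ R ⇒ (E) ⇒ (Z) ⇒ (R) ⇒ ((E)) ⇒ ((Z)) ⇒ ((R)) ⇒ ((i))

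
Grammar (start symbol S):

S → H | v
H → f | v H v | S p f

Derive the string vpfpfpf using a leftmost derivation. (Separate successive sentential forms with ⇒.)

S ⇒ H ⇒ Spf ⇒ Hpf ⇒ Spfpf ⇒ Hpfpf ⇒ Spfpfpf ⇒ vpfpfpf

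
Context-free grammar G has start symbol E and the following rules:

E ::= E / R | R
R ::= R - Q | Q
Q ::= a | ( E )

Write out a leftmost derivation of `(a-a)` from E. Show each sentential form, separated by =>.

E => R => Q => (E) => (R) => (R-Q) => (Q-Q) => (a-Q) => (a-a)

E => R   [E ::= R]
R => Q   [R ::= Q]
Q => (E)   [Q ::= ( E )]
(E) => (R)   [E ::= R]
(R) => (R-Q)   [R ::= R - Q]
(R-Q) => (Q-Q)   [R ::= Q]
(Q-Q) => (a-Q)   [Q ::= a]
(a-Q) => (a-a)   [Q ::= a]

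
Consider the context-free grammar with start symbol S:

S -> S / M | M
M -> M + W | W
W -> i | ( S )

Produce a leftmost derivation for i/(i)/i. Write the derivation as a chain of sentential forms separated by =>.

S => S/M => S/M/M => M/M/M => W/M/M => i/M/M => i/W/M => i/(S)/M => i/(M)/M => i/(W)/M => i/(i)/M => i/(i)/W => i/(i)/i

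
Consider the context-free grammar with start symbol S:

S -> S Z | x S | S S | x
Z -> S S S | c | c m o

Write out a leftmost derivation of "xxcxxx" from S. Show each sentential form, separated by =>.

S=>SS=>SZS=>xZS=>xSSSS=>xSZSSS=>xxZSSS=>xxcSSS=>xxcxSS=>xxcxxS=>xxcxxx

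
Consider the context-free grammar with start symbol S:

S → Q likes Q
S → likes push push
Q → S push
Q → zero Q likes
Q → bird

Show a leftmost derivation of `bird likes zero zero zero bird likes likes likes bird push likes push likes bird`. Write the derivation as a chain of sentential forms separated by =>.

S => Q likes Q   [S → Q likes Q]
Q likes Q => S push likes Q   [Q → S push]
S push likes Q => Q likes Q push likes Q   [S → Q likes Q]
Q likes Q push likes Q => bird likes Q push likes Q   [Q → bird]
bird likes Q push likes Q => bird likes zero Q likes push likes Q   [Q → zero Q likes]
bird likes zero Q likes push likes Q => bird likes zero S push likes push likes Q   [Q → S push]
bird likes zero S push likes push likes Q => bird likes zero Q likes Q push likes push likes Q   [S → Q likes Q]
bird likes zero Q likes Q push likes push likes Q => bird likes zero zero Q likes likes Q push likes push likes Q   [Q → zero Q likes]
bird likes zero zero Q likes likes Q push likes push likes Q => bird likes zero zero zero Q likes likes likes Q push likes push likes Q   [Q → zero Q likes]
bird likes zero zero zero Q likes likes likes Q push likes push likes Q => bird likes zero zero zero bird likes likes likes Q push likes push likes Q   [Q → bird]
bird likes zero zero zero bird likes likes likes Q push likes push likes Q => bird likes zero zero zero bird likes likes likes bird push likes push likes Q   [Q → bird]
bird likes zero zero zero bird likes likes likes bird push likes push likes Q => bird likes zero zero zero bird likes likes likes bird push likes push likes bird   [Q → bird]

S => Q likes Q => S push likes Q => Q likes Q push likes Q => bird likes Q push likes Q => bird likes zero Q likes push likes Q => bird likes zero S push likes push likes Q => bird likes zero Q likes Q push likes push likes Q => bird likes zero zero Q likes likes Q push likes push likes Q => bird likes zero zero zero Q likes likes likes Q push likes push likes Q => bird likes zero zero zero bird likes likes likes Q push likes push likes Q => bird likes zero zero zero bird likes likes likes bird push likes push likes Q => bird likes zero zero zero bird likes likes likes bird push likes push likes bird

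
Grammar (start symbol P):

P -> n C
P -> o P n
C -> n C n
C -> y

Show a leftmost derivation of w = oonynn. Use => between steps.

P => oPn   [P -> o P n]
oPn => ooPnn   [P -> o P n]
ooPnn => oonCnn   [P -> n C]
oonCnn => oonynn   [C -> y]

P=>oPn=>ooPnn=>oonCnn=>oonynn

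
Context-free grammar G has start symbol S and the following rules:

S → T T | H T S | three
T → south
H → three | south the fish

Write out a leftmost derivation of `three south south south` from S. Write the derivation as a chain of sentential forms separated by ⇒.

S ⇒ H T S ⇒ three T S ⇒ three south S ⇒ three south T T ⇒ three south south T ⇒ three south south south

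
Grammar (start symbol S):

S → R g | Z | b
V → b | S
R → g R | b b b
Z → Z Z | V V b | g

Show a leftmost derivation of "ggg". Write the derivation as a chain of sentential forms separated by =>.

S=>Z=>ZZ=>ZZZ=>gZZ=>ggZ=>ggg

S => Z   [S → Z]
Z => ZZ   [Z → Z Z]
ZZ => ZZZ   [Z → Z Z]
ZZZ => gZZ   [Z → g]
gZZ => ggZ   [Z → g]
ggZ => ggg   [Z → g]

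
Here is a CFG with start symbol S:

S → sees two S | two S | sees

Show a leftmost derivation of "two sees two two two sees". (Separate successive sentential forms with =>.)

S => two S   [S → two S]
two S => two sees two S   [S → sees two S]
two sees two S => two sees two two S   [S → two S]
two sees two two S => two sees two two two S   [S → two S]
two sees two two two S => two sees two two two sees   [S → sees]

S => two S => two sees two S => two sees two two S => two sees two two two S => two sees two two two sees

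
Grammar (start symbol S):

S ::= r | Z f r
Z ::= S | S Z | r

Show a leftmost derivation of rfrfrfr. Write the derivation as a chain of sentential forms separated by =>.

S => Zfr   [S ::= Z f r]
Zfr => Sfr   [Z ::= S]
Sfr => Zfrfr   [S ::= Z f r]
Zfrfr => Sfrfr   [Z ::= S]
Sfrfr => Zfrfrfr   [S ::= Z f r]
Zfrfrfr => rfrfrfr   [Z ::= r]

S=>Zfr=>Sfr=>Zfrfr=>Sfrfr=>Zfrfrfr=>rfrfrfr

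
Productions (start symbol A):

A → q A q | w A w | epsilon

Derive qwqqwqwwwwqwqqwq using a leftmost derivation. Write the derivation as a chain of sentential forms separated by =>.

A => qAq => qwAwq => qwqAqwq => qwqqAqqwq => qwqqwAwqqwq => qwqqwqAqwqqwq => qwqqwqwAwqwqqwq => qwqqwqwwAwwqwqqwq => qwqqwqwwwwqwqqwq

A => qAq   [A → q A q]
qAq => qwAwq   [A → w A w]
qwAwq => qwqAqwq   [A → q A q]
qwqAqwq => qwqqAqqwq   [A → q A q]
qwqqAqqwq => qwqqwAwqqwq   [A → w A w]
qwqqwAwqqwq => qwqqwqAqwqqwq   [A → q A q]
qwqqwqAqwqqwq => qwqqwqwAwqwqqwq   [A → w A w]
qwqqwqwAwqwqqwq => qwqqwqwwAwwqwqqwq   [A → w A w]
qwqqwqwwAwwqwqqwq => qwqqwqwwwwqwqqwq   [A → epsilon]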